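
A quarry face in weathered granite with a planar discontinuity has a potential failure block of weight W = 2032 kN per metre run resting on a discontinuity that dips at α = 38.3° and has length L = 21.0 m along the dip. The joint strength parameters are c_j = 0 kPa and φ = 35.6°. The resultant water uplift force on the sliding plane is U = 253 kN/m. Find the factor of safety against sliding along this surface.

Resolving the block weight along and normal to the plane and applying the Mohr–Coulomb strength on the joint:
N' = W cosα − U = 2032·cos38.3° − 253 = 1341.7 kN/m
Driving force T = W sinα = 2032·sin38.3° = 1259.4 kN/m
Resisting force R = c_j·L + N'·tanφ = 0·21.0 + 1341.7·tan35.6° = 0.0 + 960.5 = 960.5 kN/m
FS = R / T = 960.5 / 1259.4 = 0.763

FS = 0.76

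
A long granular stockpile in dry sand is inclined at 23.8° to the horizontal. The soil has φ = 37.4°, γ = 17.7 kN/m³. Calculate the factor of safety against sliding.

FS = 1.73

For a dry cohesionless infinite slope the factor of safety is FS = tanφ / tanβ.
FS = tan37.4° / tan23.8° = 0.7646 / 0.4411 = 1.733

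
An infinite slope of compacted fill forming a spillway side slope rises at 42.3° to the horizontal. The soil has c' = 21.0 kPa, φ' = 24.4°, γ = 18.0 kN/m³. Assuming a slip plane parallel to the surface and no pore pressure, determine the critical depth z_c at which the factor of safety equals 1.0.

z_c = 4.67 m

Setting FS = 1.00 in FS = [c' + γz cos²β tanφ'] / [γz sinβ cosβ] and solving for z:
z = c' / [γ cosβ (FS·sinβ − cosβ·tanφ')]
  = 21.0 / [18.0·cos42.3°·(1.00·sin42.3° − cos42.3°·tan24.4°)]
  = 21.0 / [18.0·0.7396·(1.00·0.6730 − 0.7396·0.4536)]
  = 21.0 / 4.4933 = 4.674 m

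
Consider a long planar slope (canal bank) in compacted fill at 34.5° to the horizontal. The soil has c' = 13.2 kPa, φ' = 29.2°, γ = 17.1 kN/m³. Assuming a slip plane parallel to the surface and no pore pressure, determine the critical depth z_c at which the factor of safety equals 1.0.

Setting FS = 1.00 in FS = [c' + γz cos²β tanφ'] / [γz sinβ cosβ] and solving for z:
z = c' / [γ cosβ (FS·sinβ − cosβ·tanφ')]
  = 13.2 / [17.1·cos34.5°·(1.00·sin34.5° − cos34.5°·tan29.2°)]
  = 13.2 / [17.1·0.8241·(1.00·0.5664 − 0.8241·0.5589)]
  = 13.2 / 1.4912 = 8.852 m

z_c = 8.85 m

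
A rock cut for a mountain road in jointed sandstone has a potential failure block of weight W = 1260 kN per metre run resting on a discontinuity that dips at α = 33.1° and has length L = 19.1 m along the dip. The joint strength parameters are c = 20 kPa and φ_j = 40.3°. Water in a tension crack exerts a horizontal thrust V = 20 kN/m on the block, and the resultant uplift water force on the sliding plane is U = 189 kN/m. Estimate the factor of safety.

FS = 1.57

Resolving the block weight along and normal to the plane and applying the Mohr–Coulomb strength on the joint:
N' = W cosα − U − V sinα = 1260·cos33.1° − 189 − 20·sin33.1° = 855.6 kN/m
Driving force T = W sinα + V cosα = 1260·sin33.1° + 20·cos33.1° = 704.8 kN/m
Resisting force R = c·L + N'·tanφ_j = 20·19.1 + 855.6·tan40.3° = 382.0 + 725.6 = 1107.6 kN/m
FS = R / T = 1107.6 / 704.8 = 1.571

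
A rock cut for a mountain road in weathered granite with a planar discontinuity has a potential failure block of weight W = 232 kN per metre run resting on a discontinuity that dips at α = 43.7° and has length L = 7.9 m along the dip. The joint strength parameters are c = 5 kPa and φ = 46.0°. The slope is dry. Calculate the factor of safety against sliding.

FS = 1.33

Resolving the block weight along and normal to the plane and applying the Mohr–Coulomb strength on the joint:
N' = W cosα = 232·cos43.7° = 167.7 kN/m
Driving force T = W sinα = 232·sin43.7° = 160.3 kN/m
Resisting force R = c·L + N'·tanφ = 5·7.9 + 167.7·tan46.0° = 39.5 + 173.7 = 213.2 kN/m
FS = R / T = 213.2 / 160.3 = 1.330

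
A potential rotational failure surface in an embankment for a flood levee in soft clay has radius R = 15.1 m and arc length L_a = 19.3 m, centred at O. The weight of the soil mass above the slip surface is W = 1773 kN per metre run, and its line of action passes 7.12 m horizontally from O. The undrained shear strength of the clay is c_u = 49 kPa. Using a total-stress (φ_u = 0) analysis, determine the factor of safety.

Taking moments about the centre O, the resisting moment is provided by the undrained shear strength acting along the arc:
M_R = c_u·L_a·R = 49·19.30·15.1 = 14280.1 kN·m/m
M_D = W·d = 1773·7.12 = 12623.8 kN·m/m
FS = M_R / M_D = 14280.1 / 12623.8 = 1.131

FS = 1.13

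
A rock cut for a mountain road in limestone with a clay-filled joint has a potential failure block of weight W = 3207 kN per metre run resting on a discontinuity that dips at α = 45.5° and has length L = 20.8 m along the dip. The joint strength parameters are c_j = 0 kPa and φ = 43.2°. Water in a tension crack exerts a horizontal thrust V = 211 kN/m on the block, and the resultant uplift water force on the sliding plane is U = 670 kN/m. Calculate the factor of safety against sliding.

Resolving the block weight along and normal to the plane and applying the Mohr–Coulomb strength on the joint:
N' = W cosα − U − V sinα = 3207·cos45.5° − 670 − 211·sin45.5° = 1427.3 kN/m
Driving force T = W sinα + V cosα = 3207·sin45.5° + 211·cos45.5° = 2435.3 kN/m
Resisting force R = c_j·L + N'·tanφ = 0·20.8 + 1427.3·tan43.2° = 0.0 + 1340.3 = 1340.3 kN/m
FS = R / T = 1340.3 / 2435.3 = 0.550

FS = 0.55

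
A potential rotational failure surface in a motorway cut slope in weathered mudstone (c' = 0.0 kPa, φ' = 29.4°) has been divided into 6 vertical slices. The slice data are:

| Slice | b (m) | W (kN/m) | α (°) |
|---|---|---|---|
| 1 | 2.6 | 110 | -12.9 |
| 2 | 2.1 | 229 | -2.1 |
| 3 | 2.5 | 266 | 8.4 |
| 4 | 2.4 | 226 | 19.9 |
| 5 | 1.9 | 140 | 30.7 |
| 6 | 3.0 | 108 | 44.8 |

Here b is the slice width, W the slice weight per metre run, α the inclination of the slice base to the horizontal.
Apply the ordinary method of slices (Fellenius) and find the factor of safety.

Ordinary method of slices: FS = Σ[c'·Δl_i + (W_i cosα_i)·tanφ'] / Σ W_i sinα_i, with Δl_i = b_i / cosα_i.
Slice 1: Δl = 2.6/cos(-12.9°) = 2.667 m; N'_1 = 110·cos(-12.9°) = 107.2; c'Δl = 0.00; W sinα = -24.6
Slice 2: Δl = 2.1/cos(-2.1°) = 2.101 m; N'_2 = 229·cos(-2.1°) = 228.8; c'Δl = 0.00; W sinα = -8.4
Slice 3: Δl = 2.5/cos8.4° = 2.527 m; N'_3 = 266·cos8.4° = 263.1; c'Δl = 0.00; W sinα = 38.9
Slice 4: Δl = 2.4/cos19.9° = 2.552 m; N'_4 = 226·cos19.9° = 212.5; c'Δl = 0.00; W sinα = 76.9
Slice 5: Δl = 1.9/cos30.7° = 2.210 m; N'_5 = 140·cos30.7° = 120.4; c'Δl = 0.00; W sinα = 71.5
Slice 6: Δl = 3.0/cos44.8° = 4.228 m; N'_6 = 108·cos44.8° = 76.6; c'Δl = 0.00; W sinα = 76.1
Σc'Δl = 0.0 kN/m; ΣN' = 1008.7 kN/m; ΣW sinα = 230.4 kN/m
Resisting = 0.0 + 1008.7·tan29.4° = 0.0 + 568.4 = 568.4 kN/m
FS = 568.4 / 230.4 = 2.467

FS = 2.47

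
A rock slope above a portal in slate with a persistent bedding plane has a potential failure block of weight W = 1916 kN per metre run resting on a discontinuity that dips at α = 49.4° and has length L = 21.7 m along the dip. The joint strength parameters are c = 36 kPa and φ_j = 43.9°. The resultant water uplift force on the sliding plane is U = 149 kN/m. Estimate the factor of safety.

FS = 1.26

Resolving the block weight along and normal to the plane and applying the Mohr–Coulomb strength on the joint:
N' = W cosα − U = 1916·cos49.4° − 149 = 1097.9 kN/m
Driving force T = W sinα = 1916·sin49.4° = 1454.8 kN/m
Resisting force R = c·L + N'·tanφ_j = 36·21.7 + 1097.9·tan43.9° = 781.2 + 1056.5 = 1837.7 kN/m
FS = R / T = 1837.7 / 1454.8 = 1.263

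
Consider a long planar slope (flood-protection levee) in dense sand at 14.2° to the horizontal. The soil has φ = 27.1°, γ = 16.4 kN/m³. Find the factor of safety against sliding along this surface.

FS = 2.02

For a dry cohesionless infinite slope the factor of safety is FS = tanφ / tanβ.
FS = tan27.1° / tan14.2° = 0.5117 / 0.2530 = 2.022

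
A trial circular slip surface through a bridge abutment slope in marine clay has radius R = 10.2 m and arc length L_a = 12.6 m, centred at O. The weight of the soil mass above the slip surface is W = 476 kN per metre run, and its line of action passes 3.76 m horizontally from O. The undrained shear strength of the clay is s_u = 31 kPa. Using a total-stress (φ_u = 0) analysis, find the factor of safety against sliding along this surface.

FS = 2.23

Taking moments about the centre O, the resisting moment is provided by the undrained shear strength acting along the arc:
M_R = s_u·L_a·R = 31·12.60·10.2 = 3984.1 kN·m/m
M_D = W·d = 476·3.76 = 1789.8 kN·m/m
FS = M_R / M_D = 3984.1 / 1789.8 = 2.226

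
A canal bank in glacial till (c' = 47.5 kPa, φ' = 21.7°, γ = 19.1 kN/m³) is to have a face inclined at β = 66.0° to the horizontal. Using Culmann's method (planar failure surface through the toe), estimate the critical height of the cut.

H_c = 29.70 m

Culmann's analysis gives the critical failure plane at α_cr = (β + φ')/2 = (66.0 + 21.7)/2 = 43.9°, and the critical height
H_c = (4c'/γ) · sinβ cosφ' / [1 − cos(β − φ')]
    = (4·47.5/19.1) · sin66.0°·cos21.7° / [1 − cos(44.3°)]
    = 9.948 · 0.9135·0.9291 / [1 − 0.7157]
    = 9.948 · 0.8488 / 0.2843
    = 29.70 m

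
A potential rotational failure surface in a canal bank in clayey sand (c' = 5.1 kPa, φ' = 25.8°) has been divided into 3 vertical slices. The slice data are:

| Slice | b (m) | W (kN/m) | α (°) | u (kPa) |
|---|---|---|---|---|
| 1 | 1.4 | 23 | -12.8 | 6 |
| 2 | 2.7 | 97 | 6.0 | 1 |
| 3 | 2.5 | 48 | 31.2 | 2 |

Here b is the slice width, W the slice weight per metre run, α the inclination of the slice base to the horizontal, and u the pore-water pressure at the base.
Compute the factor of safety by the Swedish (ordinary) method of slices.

Ordinary method of slices: FS = Σ[c'·Δl_i + (W_i cosα_i − u_i·Δl_i)·tanφ'] / Σ W_i sinα_i, with Δl_i = b_i / cosα_i.
Slice 1: Δl = 1.4/cos(-12.8°) = 1.436 m; N'_1 = 23·cos(-12.8°) − 6·1.436 = 13.8; c'Δl = 7.32; W sinα = -5.1
Slice 2: Δl = 2.7/cos6.0° = 2.715 m; N'_2 = 97·cos6.0° − 1·2.715 = 93.8; c'Δl = 13.85; W sinα = 10.1
Slice 3: Δl = 2.5/cos31.2° = 2.923 m; N'_3 = 48·cos31.2° − 2·2.923 = 35.2; c'Δl = 14.91; W sinα = 24.9
Σc'Δl = 36.1 kN/m; ΣN' = 142.8 kN/m; ΣW sinα = 29.9 kN/m
Resisting = 36.1 + 142.8·tan25.8° = 36.1 + 69.0 = 105.1 kN/m
FS = 105.1 / 29.9 = 3.514

FS = 3.51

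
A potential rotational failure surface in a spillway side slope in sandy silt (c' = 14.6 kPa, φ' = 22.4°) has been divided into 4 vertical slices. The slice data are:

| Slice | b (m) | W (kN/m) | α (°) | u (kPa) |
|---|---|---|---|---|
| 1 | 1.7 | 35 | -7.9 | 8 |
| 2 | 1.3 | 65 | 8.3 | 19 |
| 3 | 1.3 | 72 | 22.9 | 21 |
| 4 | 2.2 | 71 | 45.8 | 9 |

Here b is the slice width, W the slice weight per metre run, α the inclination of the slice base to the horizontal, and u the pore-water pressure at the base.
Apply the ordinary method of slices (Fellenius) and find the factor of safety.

Ordinary method of slices: FS = Σ[c'·Δl_i + (W_i cosα_i − u_i·Δl_i)·tanφ'] / Σ W_i sinα_i, with Δl_i = b_i / cosα_i.
Slice 1: Δl = 1.7/cos(-7.9°) = 1.716 m; N'_1 = 35·cos(-7.9°) − 8·1.716 = 20.9; c'Δl = 25.06; W sinα = -4.8
Slice 2: Δl = 1.3/cos8.3° = 1.314 m; N'_2 = 65·cos8.3° − 19·1.314 = 39.4; c'Δl = 19.18; W sinα = 9.4
Slice 3: Δl = 1.3/cos22.9° = 1.411 m; N'_3 = 72·cos22.9° − 21·1.411 = 36.7; c'Δl = 20.60; W sinα = 28.0
Slice 4: Δl = 2.2/cos45.8° = 3.156 m; N'_4 = 71·cos45.8° − 9·3.156 = 21.1; c'Δl = 46.07; W sinα = 50.9
Σc'Δl = 110.9 kN/m; ΣN' = 118.1 kN/m; ΣW sinα = 83.5 kN/m
Resisting = 110.9 + 118.1·tan22.4° = 110.9 + 48.7 = 159.6 kN/m
FS = 159.6 / 83.5 = 1.911

FS = 1.91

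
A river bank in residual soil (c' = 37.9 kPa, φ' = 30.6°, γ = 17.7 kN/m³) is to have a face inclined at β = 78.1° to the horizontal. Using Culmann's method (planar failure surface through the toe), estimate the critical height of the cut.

Culmann's analysis gives the critical failure plane at α_cr = (β + φ')/2 = (78.1 + 30.6)/2 = 54.3°, and the critical height
H_c = (4c'/γ) · sinβ cosφ' / [1 − cos(β − φ')]
    = (4·37.9/17.7) · sin78.1°·cos30.6° / [1 − cos(47.5°)]
    = 8.565 · 0.9785·0.8607 / [1 − 0.6756]
    = 8.565 · 0.8422 / 0.3244
    = 22.24 m

H_c = 22.24 m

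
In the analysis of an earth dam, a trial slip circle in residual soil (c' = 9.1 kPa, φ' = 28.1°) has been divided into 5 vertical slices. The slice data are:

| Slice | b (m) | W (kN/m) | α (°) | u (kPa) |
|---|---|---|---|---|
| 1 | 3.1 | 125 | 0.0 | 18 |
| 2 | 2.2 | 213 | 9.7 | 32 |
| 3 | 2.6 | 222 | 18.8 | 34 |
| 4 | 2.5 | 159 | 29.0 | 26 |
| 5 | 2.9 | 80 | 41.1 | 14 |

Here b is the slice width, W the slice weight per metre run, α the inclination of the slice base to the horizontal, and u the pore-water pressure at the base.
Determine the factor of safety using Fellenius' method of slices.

FS = 1.46

Ordinary method of slices: FS = Σ[c'·Δl_i + (W_i cosα_i − u_i·Δl_i)·tanφ'] / Σ W_i sinα_i, with Δl_i = b_i / cosα_i.
Slice 1: Δl = 3.1/cos0.0° = 3.100 m; N'_1 = 125·cos0.0° − 18·3.100 = 69.2; c'Δl = 28.21; W sinα = 0.0
Slice 2: Δl = 2.2/cos9.7° = 2.232 m; N'_2 = 213·cos9.7° − 32·2.232 = 138.5; c'Δl = 20.31; W sinα = 35.9
Slice 3: Δl = 2.6/cos18.8° = 2.747 m; N'_3 = 222·cos18.8° − 34·2.747 = 116.8; c'Δl = 24.99; W sinα = 71.5
Slice 4: Δl = 2.5/cos29.0° = 2.858 m; N'_4 = 159·cos29.0° − 26·2.858 = 64.7; c'Δl = 26.01; W sinα = 77.1
Slice 5: Δl = 2.9/cos41.1° = 3.848 m; N'_5 = 80·cos41.1° − 14·3.848 = 6.4; c'Δl = 35.02; W sinα = 52.6
Σc'Δl = 134.5 kN/m; ΣN' = 395.7 kN/m; ΣW sinα = 237.1 kN/m
Resisting = 134.5 + 395.7·tan28.1° = 134.5 + 211.3 = 345.8 kN/m
FS = 345.8 / 237.1 = 1.458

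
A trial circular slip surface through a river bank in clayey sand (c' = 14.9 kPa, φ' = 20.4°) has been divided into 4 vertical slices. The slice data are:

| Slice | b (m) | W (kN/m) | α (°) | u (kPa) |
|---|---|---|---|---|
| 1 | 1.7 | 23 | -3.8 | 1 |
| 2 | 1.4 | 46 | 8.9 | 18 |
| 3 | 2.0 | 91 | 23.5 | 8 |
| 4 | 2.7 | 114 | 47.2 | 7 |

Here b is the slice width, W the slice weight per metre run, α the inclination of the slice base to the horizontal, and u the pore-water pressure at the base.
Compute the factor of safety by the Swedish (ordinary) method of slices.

FS = 1.57

Ordinary method of slices: FS = Σ[c'·Δl_i + (W_i cosα_i − u_i·Δl_i)·tanφ'] / Σ W_i sinα_i, with Δl_i = b_i / cosα_i.
Slice 1: Δl = 1.7/cos(-3.8°) = 1.704 m; N'_1 = 23·cos(-3.8°) − 1·1.704 = 21.2; c'Δl = 25.39; W sinα = -1.5
Slice 2: Δl = 1.4/cos8.9° = 1.417 m; N'_2 = 46·cos8.9° − 18·1.417 = 19.9; c'Δl = 21.11; W sinα = 7.1
Slice 3: Δl = 2.0/cos23.5° = 2.181 m; N'_3 = 91·cos23.5° − 8·2.181 = 66.0; c'Δl = 32.50; W sinα = 36.3
Slice 4: Δl = 2.7/cos47.2° = 3.974 m; N'_4 = 114·cos47.2° − 7·3.974 = 49.6; c'Δl = 59.21; W sinα = 83.6
Σc'Δl = 138.2 kN/m; ΣN' = 156.8 kN/m; ΣW sinα = 125.5 kN/m
Resisting = 138.2 + 156.8·tan20.4° = 138.2 + 58.3 = 196.5 kN/m
FS = 196.5 / 125.5 = 1.566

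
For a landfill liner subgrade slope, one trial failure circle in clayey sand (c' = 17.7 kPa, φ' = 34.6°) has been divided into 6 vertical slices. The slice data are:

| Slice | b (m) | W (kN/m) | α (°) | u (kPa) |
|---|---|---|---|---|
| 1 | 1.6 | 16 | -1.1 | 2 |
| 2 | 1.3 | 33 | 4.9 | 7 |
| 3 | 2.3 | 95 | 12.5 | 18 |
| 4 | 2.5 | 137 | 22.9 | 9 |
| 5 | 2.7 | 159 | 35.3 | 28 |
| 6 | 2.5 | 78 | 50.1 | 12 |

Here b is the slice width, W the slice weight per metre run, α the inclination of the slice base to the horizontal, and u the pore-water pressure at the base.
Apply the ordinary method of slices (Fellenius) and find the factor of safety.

Ordinary method of slices: FS = Σ[c'·Δl_i + (W_i cosα_i − u_i·Δl_i)·tanφ'] / Σ W_i sinα_i, with Δl_i = b_i / cosα_i.
Slice 1: Δl = 1.6/cos(-1.1°) = 1.600 m; N'_1 = 16·cos(-1.1°) − 2·1.600 = 12.8; c'Δl = 28.33; W sinα = -0.3
Slice 2: Δl = 1.3/cos4.9° = 1.305 m; N'_2 = 33·cos4.9° − 7·1.305 = 23.7; c'Δl = 23.09; W sinα = 2.8
Slice 3: Δl = 2.3/cos12.5° = 2.356 m; N'_3 = 95·cos12.5° − 18·2.356 = 50.3; c'Δl = 41.70; W sinα = 20.6
Slice 4: Δl = 2.5/cos22.9° = 2.714 m; N'_4 = 137·cos22.9° − 9·2.714 = 101.8; c'Δl = 48.04; W sinα = 53.3
Slice 5: Δl = 2.7/cos35.3° = 3.308 m; N'_5 = 159·cos35.3° − 28·3.308 = 37.1; c'Δl = 58.56; W sinα = 91.9
Slice 6: Δl = 2.5/cos50.1° = 3.897 m; N'_6 = 78·cos50.1° − 12·3.897 = 3.3; c'Δl = 68.98; W sinα = 59.8
Σc'Δl = 268.7 kN/m; ΣN' = 229.1 kN/m; ΣW sinα = 228.1 kN/m
Resisting = 268.7 + 229.1·tan34.6° = 268.7 + 158.0 = 426.7 kN/m
FS = 426.7 / 228.1 = 1.871

FS = 1.87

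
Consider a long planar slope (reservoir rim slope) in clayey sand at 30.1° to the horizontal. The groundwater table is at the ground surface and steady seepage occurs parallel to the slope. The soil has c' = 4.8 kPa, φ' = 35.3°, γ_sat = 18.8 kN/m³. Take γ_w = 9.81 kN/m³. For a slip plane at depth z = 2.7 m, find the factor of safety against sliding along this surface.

FS = 0.80

With seepage parallel to the slope and the water table at the surface, the effective normal stress on the slip plane uses the buoyant unit weight γ' = γ_sat − γ_w while the driving shear stress uses γ_sat:
FS = [c' + γ' z cos²β tanφ'] / [γ_sat z sinβ cosβ]
γ' = 18.8 − 9.81 = 8.99 kN/m³
Numerator = 4.8 + 8.99·2.7·cos²30.1°·tan35.3° = 4.8 + 8.99·2.7·0.7485·0.7080 = 17.664 kPa
Denominator = 18.8·2.7·sin30.1°·cos30.1° = 18.8·2.7·0.5015·0.8652 = 22.024 kPa
FS = 17.664 / 22.024 = 0.802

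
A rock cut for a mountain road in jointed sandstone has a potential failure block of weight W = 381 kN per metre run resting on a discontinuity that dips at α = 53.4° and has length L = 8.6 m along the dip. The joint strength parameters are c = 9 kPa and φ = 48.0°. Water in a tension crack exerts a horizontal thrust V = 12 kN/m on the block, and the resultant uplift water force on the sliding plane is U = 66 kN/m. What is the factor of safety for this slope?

Resolving the block weight along and normal to the plane and applying the Mohr–Coulomb strength on the joint:
N' = W cosα − U − V sinα = 381·cos53.4° − 66 − 12·sin53.4° = 151.5 kN/m
Driving force T = W sinα + V cosα = 381·sin53.4° + 12·cos53.4° = 313.0 kN/m
Resisting force R = c·L + N'·tanφ = 9·8.6 + 151.5·tan48.0° = 77.4 + 168.3 = 245.7 kN/m
FS = R / T = 245.7 / 313.0 = 0.785

FS = 0.78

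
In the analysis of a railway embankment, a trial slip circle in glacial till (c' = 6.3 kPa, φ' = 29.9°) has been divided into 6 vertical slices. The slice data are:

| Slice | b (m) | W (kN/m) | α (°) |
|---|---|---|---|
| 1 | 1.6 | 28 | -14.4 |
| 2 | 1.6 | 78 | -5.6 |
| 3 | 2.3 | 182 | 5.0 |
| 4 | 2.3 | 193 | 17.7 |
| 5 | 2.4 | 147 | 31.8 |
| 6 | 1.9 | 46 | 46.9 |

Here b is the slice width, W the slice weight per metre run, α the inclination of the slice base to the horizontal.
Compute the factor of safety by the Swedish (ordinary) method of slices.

FS = 2.61

Ordinary method of slices: FS = Σ[c'·Δl_i + (W_i cosα_i)·tanφ'] / Σ W_i sinα_i, with Δl_i = b_i / cosα_i.
Slice 1: Δl = 1.6/cos(-14.4°) = 1.652 m; N'_1 = 28·cos(-14.4°) = 27.1; c'Δl = 10.41; W sinα = -7.0
Slice 2: Δl = 1.6/cos(-5.6°) = 1.608 m; N'_2 = 78·cos(-5.6°) = 77.6; c'Δl = 10.13; W sinα = -7.6
Slice 3: Δl = 2.3/cos5.0° = 2.309 m; N'_3 = 182·cos5.0° = 181.3; c'Δl = 14.55; W sinα = 15.9
Slice 4: Δl = 2.3/cos17.7° = 2.414 m; N'_4 = 193·cos17.7° = 183.9; c'Δl = 15.21; W sinα = 58.7
Slice 5: Δl = 2.4/cos31.8° = 2.824 m; N'_5 = 147·cos31.8° = 124.9; c'Δl = 17.79; W sinα = 77.5
Slice 6: Δl = 1.9/cos46.9° = 2.781 m; N'_6 = 46·cos46.9° = 31.4; c'Δl = 17.52; W sinα = 33.6
Σc'Δl = 85.6 kN/m; ΣN' = 626.3 kN/m; ΣW sinα = 171.0 kN/m
Resisting = 85.6 + 626.3·tan29.9° = 85.6 + 360.1 = 445.7 kN/m
FS = 445.7 / 171.0 = 2.606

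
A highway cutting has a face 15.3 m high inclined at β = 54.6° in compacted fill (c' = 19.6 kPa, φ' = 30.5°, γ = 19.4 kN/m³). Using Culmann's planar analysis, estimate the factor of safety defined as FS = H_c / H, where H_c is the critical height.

H_c = (4c'/γ) · sinβ cosφ' / [1 − cos(β − φ')]
    = (4·19.6/19.4) · sin54.6°·cos30.5° / [1 − cos24.1°]
    = 4.041 · 0.7023 / 0.0872 = 32.56 m
FS = H_c / H = 32.56 / 15.3 = 2.128

FS = 2.13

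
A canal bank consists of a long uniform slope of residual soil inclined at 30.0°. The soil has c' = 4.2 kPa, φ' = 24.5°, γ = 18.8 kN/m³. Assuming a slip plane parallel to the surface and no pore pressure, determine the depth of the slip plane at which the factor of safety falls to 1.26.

z = 1.10 m

Setting FS = 1.26 in FS = [c' + γz cos²β tanφ'] / [γz sinβ cosβ] and solving for z:
z = c' / [γ cosβ (FS·sinβ − cosβ·tanφ')]
  = 4.2 / [18.8·cos30.0°·(1.26·sin30.0° − cos30.0°·tan24.5°)]
  = 4.2 / [18.8·0.8660·(1.26·0.5000 − 0.8660·0.4557)]
  = 4.2 / 3.8315 = 1.096 m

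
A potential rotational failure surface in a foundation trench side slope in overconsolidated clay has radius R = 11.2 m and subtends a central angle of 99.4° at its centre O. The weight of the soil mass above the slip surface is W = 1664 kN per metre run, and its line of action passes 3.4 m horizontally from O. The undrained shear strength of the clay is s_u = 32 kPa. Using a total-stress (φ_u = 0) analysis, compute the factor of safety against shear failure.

Taking moments about the centre O, the resisting moment is provided by the undrained shear strength acting along the arc:
Arc length L_a = R·θ = 11.2·(99.4°·π/180) = 11.2·1.7349 = 19.43 m
M_R = s_u·L_a·R = 32·19.43·11.2 = 6963.9 kN·m/m
M_D = W·d = 1664·3.4 = 5657.6 kN·m/m
FS = M_R / M_D = 6963.9 / 5657.6 = 1.231

FS = 1.23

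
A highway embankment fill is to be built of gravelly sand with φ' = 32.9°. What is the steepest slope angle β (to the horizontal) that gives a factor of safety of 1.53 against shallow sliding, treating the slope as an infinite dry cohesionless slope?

β = 22.9°

For an infinite dry cohesionless slope FS = tanφ'/tanβ, so tanβ = tanφ' / FS.
tanβ = tan32.9° / 1.53 = 0.6469 / 1.53 = 0.4228
β = arctan(0.4228) = 22.92°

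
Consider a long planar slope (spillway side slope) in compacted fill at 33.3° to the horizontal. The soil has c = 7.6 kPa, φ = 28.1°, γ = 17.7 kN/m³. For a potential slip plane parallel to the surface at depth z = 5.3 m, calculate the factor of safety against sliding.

For an infinite slope with a slip plane parallel to the surface (no pore pressure): FS = [c + γz cos²β tanφ] / [γz sinβ cosβ].
γz = 17.7·5.3 = 93.81 kN/m²
Numerator = 7.6 + 93.81·cos²33.3°·tan28.1° = 7.6 + 93.81·0.6986·0.5340 = 42.591 kPa
Denominator = 93.81·sin33.3°·cos33.3° = 93.81·0.5490·0.8358 = 43.047 kPa
FS = 42.591 / 43.047 = 0.989

FS = 0.99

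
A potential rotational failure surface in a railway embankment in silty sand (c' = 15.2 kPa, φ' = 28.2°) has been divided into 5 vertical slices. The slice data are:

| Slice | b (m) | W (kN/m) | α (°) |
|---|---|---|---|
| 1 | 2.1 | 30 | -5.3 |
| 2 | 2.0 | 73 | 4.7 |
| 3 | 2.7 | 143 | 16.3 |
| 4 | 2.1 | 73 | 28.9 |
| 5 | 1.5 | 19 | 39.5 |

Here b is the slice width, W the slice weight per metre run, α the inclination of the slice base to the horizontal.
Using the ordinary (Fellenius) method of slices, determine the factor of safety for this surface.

FS = 3.77

Ordinary method of slices: FS = Σ[c'·Δl_i + (W_i cosα_i)·tanφ'] / Σ W_i sinα_i, with Δl_i = b_i / cosα_i.
Slice 1: Δl = 2.1/cos(-5.3°) = 2.109 m; N'_1 = 30·cos(-5.3°) = 29.9; c'Δl = 32.06; W sinα = -2.8
Slice 2: Δl = 2.0/cos4.7° = 2.007 m; N'_2 = 73·cos4.7° = 72.8; c'Δl = 30.50; W sinα = 6.0
Slice 3: Δl = 2.7/cos16.3° = 2.813 m; N'_3 = 143·cos16.3° = 137.3; c'Δl = 42.76; W sinα = 40.1
Slice 4: Δl = 2.1/cos28.9° = 2.399 m; N'_4 = 73·cos28.9° = 63.9; c'Δl = 36.46; W sinα = 35.3
Slice 5: Δl = 1.5/cos39.5° = 1.944 m; N'_5 = 19·cos39.5° = 14.7; c'Δl = 29.55; W sinα = 12.1
Σc'Δl = 171.3 kN/m; ΣN' = 318.4 kN/m; ΣW sinα = 90.7 kN/m
Resisting = 171.3 + 318.4·tan28.2° = 171.3 + 170.8 = 342.1 kN/m
FS = 342.1 / 90.7 = 3.771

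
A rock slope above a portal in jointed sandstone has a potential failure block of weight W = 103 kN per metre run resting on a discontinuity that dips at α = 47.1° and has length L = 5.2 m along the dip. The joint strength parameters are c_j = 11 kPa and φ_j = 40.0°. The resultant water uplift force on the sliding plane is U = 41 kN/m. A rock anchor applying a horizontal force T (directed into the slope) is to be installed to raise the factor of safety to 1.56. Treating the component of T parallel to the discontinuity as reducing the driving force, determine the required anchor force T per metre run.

Resolving forces along and normal to the sliding plane, with the horizontal anchor force T adding T·sinα to the effective normal force and T·cosα acting up the plane against the driving force:
FS = [c_jL + (W cosα − U + T sinα) tanφ_j] / [W sinα − T cosα]
Without the anchor: N' = 29.1 kN/m, driving T_d = 75.5 kN/m, resisting R = 11·5.2 + 29.1·tan40.0° = 81.6 kN/m, FS = 1.08.
Setting FS = 1.56 and solving for T:
1.56·(75.5 − T cos47.1°) = 81.6 + T sin47.1°·tan40.0°
T·(sin47.1°·tan40.0° + 1.56·cos47.1°) = 1.56·75.5 − 81.6
T·(0.7325·0.8391 + 1.56·0.6807) = 117.7 − 81.6 = 36.1
T·1.6766 = 36.1
T = 21.5 kN/m

T = 22 kN/m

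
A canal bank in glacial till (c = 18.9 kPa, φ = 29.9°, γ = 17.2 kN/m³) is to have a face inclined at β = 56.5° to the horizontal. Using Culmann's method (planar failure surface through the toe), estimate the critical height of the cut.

Culmann's analysis gives the critical failure plane at α_cr = (β + φ)/2 = (56.5 + 29.9)/2 = 43.2°, and the critical height
H_c = (4c/γ) · sinβ cosφ / [1 − cos(β − φ)]
    = (4·18.9/17.2) · sin56.5°·cos29.9° / [1 − cos(26.6°)]
    = 4.395 · 0.8339·0.8669 / [1 − 0.8942]
    = 4.395 · 0.7229 / 0.1058
    = 30.02 m

H_c = 30.02 m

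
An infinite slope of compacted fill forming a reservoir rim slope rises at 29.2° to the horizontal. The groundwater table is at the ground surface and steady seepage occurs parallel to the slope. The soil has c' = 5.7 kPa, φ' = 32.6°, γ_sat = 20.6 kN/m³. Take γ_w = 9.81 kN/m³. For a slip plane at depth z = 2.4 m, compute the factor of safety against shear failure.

FS = 0.87

With seepage parallel to the slope and the water table at the surface, the effective normal stress on the slip plane uses the buoyant unit weight γ' = γ_sat − γ_w while the driving shear stress uses γ_sat:
FS = [c' + γ' z cos²β tanφ'] / [γ_sat z sinβ cosβ]
γ' = 20.6 − 9.81 = 10.79 kN/m³
Numerator = 5.7 + 10.79·2.4·cos²29.2°·tan32.6° = 5.7 + 10.79·2.4·0.7620·0.6395 = 18.320 kPa
Denominator = 20.6·2.4·sin29.2°·cos29.2° = 20.6·2.4·0.4879·0.8729 = 21.055 kPa
FS = 18.320 / 21.055 = 0.870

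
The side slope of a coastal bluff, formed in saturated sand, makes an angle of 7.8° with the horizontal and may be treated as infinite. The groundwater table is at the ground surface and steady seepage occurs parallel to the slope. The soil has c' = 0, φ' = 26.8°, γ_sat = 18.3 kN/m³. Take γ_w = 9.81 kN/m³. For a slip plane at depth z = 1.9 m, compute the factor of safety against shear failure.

With seepage parallel to the slope and the water table at the surface, the effective normal stress on the slip plane uses the buoyant unit weight γ' = γ_sat − γ_w while the driving shear stress uses γ_sat:
FS = [c' + γ' z cos²β tanφ'] / [γ_sat z sinβ cosβ]
(For c' = 0 this reduces to FS = (γ'/γ_sat)·tanφ'/tanβ.)
γ' = 18.3 − 9.81 = 8.49 kN/m³
Numerator = 0.0 + 8.49·1.9·cos²7.8°·tan26.8° = 0.0 + 8.49·1.9·0.9816·0.5051 = 7.998 kPa
Denominator = 18.3·1.9·sin7.8°·cos7.8° = 18.3·1.9·0.1357·0.9907 = 4.675 kPa
FS = 7.998 / 4.675 = 1.711

FS = 1.71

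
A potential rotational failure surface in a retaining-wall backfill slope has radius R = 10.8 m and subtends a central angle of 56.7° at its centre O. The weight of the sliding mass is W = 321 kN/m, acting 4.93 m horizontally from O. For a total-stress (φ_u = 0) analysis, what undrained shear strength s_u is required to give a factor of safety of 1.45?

FS = s_u·L_a·R / (W·d), so s_u = FS·W·d / (L_a·R).
Arc length L_a = R·θ = 10.8·(56.7°·π/180) = 10.8·0.9896 = 10.69 m
s_u = 1.45·321·4.93 / (10.69·10.8) = 2294.7 / 115.43 = 19.88 kPa

s_u = 19.9 kPa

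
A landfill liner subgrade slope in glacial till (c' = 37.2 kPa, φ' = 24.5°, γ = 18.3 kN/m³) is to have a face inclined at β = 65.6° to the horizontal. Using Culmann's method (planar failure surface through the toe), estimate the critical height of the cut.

H_c = 27.34 m

Culmann's analysis gives the critical failure plane at α_cr = (β + φ')/2 = (65.6 + 24.5)/2 = 45.0°, and the critical height
H_c = (4c'/γ) · sinβ cosφ' / [1 − cos(β − φ')]
    = (4·37.2/18.3) · sin65.6°·cos24.5° / [1 − cos(41.1°)]
    = 8.131 · 0.9107·0.9100 / [1 − 0.7536]
    = 8.131 · 0.8287 / 0.2464
    = 27.34 m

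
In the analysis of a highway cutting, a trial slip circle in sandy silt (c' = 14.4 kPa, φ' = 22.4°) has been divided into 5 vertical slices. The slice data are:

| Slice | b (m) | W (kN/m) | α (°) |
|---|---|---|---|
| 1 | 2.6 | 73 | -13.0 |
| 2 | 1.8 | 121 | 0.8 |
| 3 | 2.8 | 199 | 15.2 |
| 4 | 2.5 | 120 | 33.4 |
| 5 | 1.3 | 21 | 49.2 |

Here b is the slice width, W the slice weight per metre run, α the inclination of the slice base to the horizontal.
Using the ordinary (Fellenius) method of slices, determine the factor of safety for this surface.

FS = 3.21

Ordinary method of slices: FS = Σ[c'·Δl_i + (W_i cosα_i)·tanφ'] / Σ W_i sinα_i, with Δl_i = b_i / cosα_i.
Slice 1: Δl = 2.6/cos(-13.0°) = 2.668 m; N'_1 = 73·cos(-13.0°) = 71.1; c'Δl = 38.42; W sinα = -16.4
Slice 2: Δl = 1.8/cos0.8° = 1.800 m; N'_2 = 121·cos0.8° = 121.0; c'Δl = 25.92; W sinα = 1.7
Slice 3: Δl = 2.8/cos15.2° = 2.902 m; N'_3 = 199·cos15.2° = 192.0; c'Δl = 41.78; W sinα = 52.2
Slice 4: Δl = 2.5/cos33.4° = 2.995 m; N'_4 = 120·cos33.4° = 100.2; c'Δl = 43.12; W sinα = 66.1
Slice 5: Δl = 1.3/cos49.2° = 1.990 m; N'_5 = 21·cos49.2° = 13.7; c'Δl = 28.65; W sinα = 15.9
Σc'Δl = 177.9 kN/m; ΣN' = 498.1 kN/m; ΣW sinα = 119.4 kN/m
Resisting = 177.9 + 498.1·tan22.4° = 177.9 + 205.3 = 383.2 kN/m
FS = 383.2 / 119.4 = 3.209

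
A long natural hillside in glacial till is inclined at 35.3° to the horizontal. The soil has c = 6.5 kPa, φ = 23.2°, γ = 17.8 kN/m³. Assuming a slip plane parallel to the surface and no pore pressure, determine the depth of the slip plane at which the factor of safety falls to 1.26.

Setting FS = 1.26 in FS = [c + γz cos²β tanφ] / [γz sinβ cosβ] and solving for z:
z = c / [γ cosβ (FS·sinβ − cosβ·tanφ)]
  = 6.5 / [17.8·cos35.3°·(1.26·sin35.3° − cos35.3°·tan23.2°)]
  = 6.5 / [17.8·0.8161·(1.26·0.5779 − 0.8161·0.4286)]
  = 6.5 / 5.4957 = 1.183 m

z = 1.18 m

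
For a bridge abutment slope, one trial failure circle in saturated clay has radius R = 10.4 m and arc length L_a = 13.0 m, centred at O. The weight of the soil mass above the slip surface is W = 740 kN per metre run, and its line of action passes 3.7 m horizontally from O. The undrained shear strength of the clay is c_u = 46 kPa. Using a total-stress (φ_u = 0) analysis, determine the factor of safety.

FS = 2.27

Taking moments about the centre O, the resisting moment is provided by the undrained shear strength acting along the arc:
M_R = c_u·L_a·R = 46·13.00·10.4 = 6219.2 kN·m/m
M_D = W·d = 740·3.7 = 2738.0 kN·m/m
FS = M_R / M_D = 6219.2 / 2738.0 = 2.271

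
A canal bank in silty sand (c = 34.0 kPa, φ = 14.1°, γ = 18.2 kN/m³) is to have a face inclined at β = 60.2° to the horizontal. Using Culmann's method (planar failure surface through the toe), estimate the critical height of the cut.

Culmann's analysis gives the critical failure plane at α_cr = (β + φ)/2 = (60.2 + 14.1)/2 = 37.1°, and the critical height
H_c = (4c/γ) · sinβ cosφ / [1 − cos(β − φ)]
    = (4·34.0/18.2) · sin60.2°·cos14.1° / [1 − cos(46.1°)]
    = 7.473 · 0.8678·0.9699 / [1 − 0.6934]
    = 7.473 · 0.8416 / 0.3066
    = 20.51 m

H_c = 20.51 m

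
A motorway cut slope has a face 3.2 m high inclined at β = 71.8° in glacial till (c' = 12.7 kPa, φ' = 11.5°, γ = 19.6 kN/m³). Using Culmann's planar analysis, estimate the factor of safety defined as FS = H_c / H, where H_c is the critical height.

H_c = (4c'/γ) · sinβ cosφ' / [1 − cos(β − φ')]
    = (4·12.7/19.6) · sin71.8°·cos11.5° / [1 − cos60.3°]
    = 2.592 · 0.9309 / 0.5045 = 4.78 m
FS = H_c / H = 4.78 / 3.2 = 1.494

FS = 1.49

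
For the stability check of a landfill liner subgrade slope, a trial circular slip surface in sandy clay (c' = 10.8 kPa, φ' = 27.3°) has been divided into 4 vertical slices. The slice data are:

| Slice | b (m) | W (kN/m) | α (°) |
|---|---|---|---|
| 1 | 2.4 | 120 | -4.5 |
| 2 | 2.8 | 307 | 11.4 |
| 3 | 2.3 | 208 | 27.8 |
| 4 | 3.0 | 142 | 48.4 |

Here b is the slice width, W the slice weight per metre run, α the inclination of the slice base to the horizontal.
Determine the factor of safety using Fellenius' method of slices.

Ordinary method of slices: FS = Σ[c'·Δl_i + (W_i cosα_i)·tanφ'] / Σ W_i sinα_i, with Δl_i = b_i / cosα_i.
Slice 1: Δl = 2.4/cos(-4.5°) = 2.407 m; N'_1 = 120·cos(-4.5°) = 119.6; c'Δl = 26.00; W sinα = -9.4
Slice 2: Δl = 2.8/cos11.4° = 2.856 m; N'_2 = 307·cos11.4° = 300.9; c'Δl = 30.85; W sinα = 60.7
Slice 3: Δl = 2.3/cos27.8° = 2.600 m; N'_3 = 208·cos27.8° = 184.0; c'Δl = 28.08; W sinα = 97.0
Slice 4: Δl = 3.0/cos48.4° = 4.519 m; N'_4 = 142·cos48.4° = 94.3; c'Δl = 48.80; W sinα = 106.2
Σc'Δl = 133.7 kN/m; ΣN' = 698.8 kN/m; ΣW sinα = 254.5 kN/m
Resisting = 133.7 + 698.8·tan27.3° = 133.7 + 360.7 = 494.4 kN/m
FS = 494.4 / 254.5 = 1.943

FS = 1.94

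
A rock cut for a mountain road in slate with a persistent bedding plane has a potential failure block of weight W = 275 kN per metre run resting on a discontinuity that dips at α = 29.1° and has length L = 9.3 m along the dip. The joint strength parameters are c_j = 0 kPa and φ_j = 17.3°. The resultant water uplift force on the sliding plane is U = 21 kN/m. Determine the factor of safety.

FS = 0.51

Resolving the block weight along and normal to the plane and applying the Mohr–Coulomb strength on the joint:
N' = W cosα − U = 275·cos29.1° − 21 = 219.3 kN/m
Driving force T = W sinα = 275·sin29.1° = 133.7 kN/m
Resisting force R = c_j·L + N'·tanφ_j = 0·9.3 + 219.3·tan17.3° = 0.0 + 68.3 = 68.3 kN/m
FS = R / T = 68.3 / 133.7 = 0.511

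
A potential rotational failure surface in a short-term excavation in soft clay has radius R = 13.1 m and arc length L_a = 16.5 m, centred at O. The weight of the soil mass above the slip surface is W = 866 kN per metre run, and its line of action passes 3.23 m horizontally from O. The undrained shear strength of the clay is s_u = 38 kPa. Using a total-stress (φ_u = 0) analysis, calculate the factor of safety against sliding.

Taking moments about the centre O, the resisting moment is provided by the undrained shear strength acting along the arc:
M_R = s_u·L_a·R = 38·16.50·13.1 = 8213.7 kN·m/m
M_D = W·d = 866·3.23 = 2797.2 kN·m/m
FS = M_R / M_D = 8213.7 / 2797.2 = 2.936

FS = 2.94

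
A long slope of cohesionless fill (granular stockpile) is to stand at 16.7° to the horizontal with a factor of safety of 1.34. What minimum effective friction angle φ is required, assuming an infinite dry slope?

FS = tanφ/tanβ ⇒ tanφ = FS · tanβ = 1.34 · tan16.7° = 0.4020
φ = arctan(0.4020) = 21.90°

φ = 21.9°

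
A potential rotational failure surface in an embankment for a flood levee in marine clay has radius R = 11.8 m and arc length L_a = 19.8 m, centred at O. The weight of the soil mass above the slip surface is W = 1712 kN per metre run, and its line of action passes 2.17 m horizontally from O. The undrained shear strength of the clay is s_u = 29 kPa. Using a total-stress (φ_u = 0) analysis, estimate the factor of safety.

FS = 1.82

Taking moments about the centre O, the resisting moment is provided by the undrained shear strength acting along the arc:
M_R = s_u·L_a·R = 29·19.80·11.8 = 6775.6 kN·m/m
M_D = W·d = 1712·2.17 = 3715.0 kN·m/m
FS = M_R / M_D = 6775.6 / 3715.0 = 1.824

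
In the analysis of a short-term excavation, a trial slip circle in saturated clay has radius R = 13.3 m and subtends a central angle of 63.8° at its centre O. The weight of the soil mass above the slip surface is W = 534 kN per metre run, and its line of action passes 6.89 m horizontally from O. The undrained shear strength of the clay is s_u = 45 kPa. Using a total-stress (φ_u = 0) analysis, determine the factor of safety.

Taking moments about the centre O, the resisting moment is provided by the undrained shear strength acting along the arc:
Arc length L_a = R·θ = 13.3·(63.8°·π/180) = 13.3·1.1135 = 14.81 m
M_R = s_u·L_a·R = 45·14.81·13.3 = 8863.7 kN·m/m
M_D = W·d = 534·6.89 = 3679.3 kN·m/m
FS = M_R / M_D = 8863.7 / 3679.3 = 2.409

FS = 2.41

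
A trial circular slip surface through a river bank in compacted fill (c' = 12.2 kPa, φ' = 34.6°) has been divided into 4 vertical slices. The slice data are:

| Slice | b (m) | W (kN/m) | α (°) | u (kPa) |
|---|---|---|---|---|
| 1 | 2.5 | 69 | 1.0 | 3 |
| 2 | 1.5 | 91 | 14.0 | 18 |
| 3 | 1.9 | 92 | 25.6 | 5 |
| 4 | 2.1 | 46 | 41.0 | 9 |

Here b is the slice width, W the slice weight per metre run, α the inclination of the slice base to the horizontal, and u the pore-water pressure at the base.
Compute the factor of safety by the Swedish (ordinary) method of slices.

Ordinary method of slices: FS = Σ[c'·Δl_i + (W_i cosα_i − u_i·Δl_i)·tanφ'] / Σ W_i sinα_i, with Δl_i = b_i / cosα_i.
Slice 1: Δl = 2.5/cos1.0° = 2.500 m; N'_1 = 69·cos1.0° − 3·2.500 = 61.5; c'Δl = 30.50; W sinα = 1.2
Slice 2: Δl = 1.5/cos14.0° = 1.546 m; N'_2 = 91·cos14.0° − 18·1.546 = 60.5; c'Δl = 18.86; W sinα = 22.0
Slice 3: Δl = 1.9/cos25.6° = 2.107 m; N'_3 = 92·cos25.6° − 5·2.107 = 72.4; c'Δl = 25.70; W sinα = 39.8
Slice 4: Δl = 2.1/cos41.0° = 2.783 m; N'_4 = 46·cos41.0° − 9·2.783 = 9.7; c'Δl = 33.95; W sinα = 30.2
Σc'Δl = 109.0 kN/m; ΣN' = 204.1 kN/m; ΣW sinα = 93.1 kN/m
Resisting = 109.0 + 204.1·tan34.6° = 109.0 + 140.8 = 249.8 kN/m
FS = 249.8 / 93.1 = 2.682

FS = 2.68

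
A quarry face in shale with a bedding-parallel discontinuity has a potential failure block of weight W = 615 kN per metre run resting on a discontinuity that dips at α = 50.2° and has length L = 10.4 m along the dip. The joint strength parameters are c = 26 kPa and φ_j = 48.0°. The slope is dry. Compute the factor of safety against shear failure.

Resolving the block weight along and normal to the plane and applying the Mohr–Coulomb strength on the joint:
N' = W cosα = 615·cos50.2° = 393.7 kN/m
Driving force T = W sinα = 615·sin50.2° = 472.5 kN/m
Resisting force R = c·L + N'·tanφ_j = 26·10.4 + 393.7·tan48.0° = 270.4 + 437.2 = 707.6 kN/m
FS = R / T = 707.6 / 472.5 = 1.498

FS = 1.50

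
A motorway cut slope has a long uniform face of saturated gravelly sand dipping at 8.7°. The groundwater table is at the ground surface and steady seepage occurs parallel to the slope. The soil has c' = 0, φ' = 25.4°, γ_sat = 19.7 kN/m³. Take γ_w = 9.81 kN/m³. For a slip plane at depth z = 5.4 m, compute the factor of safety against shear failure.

FS = 1.56

With seepage parallel to the slope and the water table at the surface, the effective normal stress on the slip plane uses the buoyant unit weight γ' = γ_sat − γ_w while the driving shear stress uses γ_sat:
FS = [c' + γ' z cos²β tanφ'] / [γ_sat z sinβ cosβ]
(For c' = 0 this reduces to FS = (γ'/γ_sat)·tanφ'/tanβ.)
γ' = 19.7 − 9.81 = 9.89 kN/m³
Numerator = 0.0 + 9.89·5.4·cos²8.7°·tan25.4° = 0.0 + 9.89·5.4·0.9771·0.4748 = 24.779 kPa
Denominator = 19.7·5.4·sin8.7°·cos8.7° = 19.7·5.4·0.1513·0.9885 = 15.906 kPa
FS = 24.779 / 15.906 = 1.558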